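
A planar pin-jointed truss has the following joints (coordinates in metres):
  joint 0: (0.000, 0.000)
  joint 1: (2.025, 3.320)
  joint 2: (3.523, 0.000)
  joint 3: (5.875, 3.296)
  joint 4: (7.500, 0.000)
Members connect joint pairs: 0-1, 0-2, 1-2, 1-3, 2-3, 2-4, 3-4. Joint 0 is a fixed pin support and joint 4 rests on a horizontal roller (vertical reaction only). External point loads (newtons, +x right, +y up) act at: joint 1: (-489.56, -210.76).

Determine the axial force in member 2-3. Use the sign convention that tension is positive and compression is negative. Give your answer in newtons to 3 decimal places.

-194.852

N=5 nodes, M=7 members, R=3 reactions → 2N=10, M+R=10
member 0 (0-1): L=3.8888, (cx,cy)=(0.5207,0.8537)
member 1 (0-2): L=3.5230, (cx,cy)=(1.0000,0.0000)
member 2 (1-2): L=3.6423, (cx,cy)=(0.4113,-0.9115)
member 3 (1-3): L=3.8501, (cx,cy)=(1.0000,-0.0062)
member 4 (2-3): L=4.0491, (cx,cy)=(0.5809,0.8140)
member 5 (2-4): L=3.9770, (cx,cy)=(1.0000,0.0000)
member 6 (3-4): L=3.6748, (cx,cy)=(0.4422,-0.8969)
solve A·x = −loads:
  F[0-1] = -434.0579 N (compression)
  F[0-2] = -263.5366 N (compression)
  F[1-2] = +174.0079 N (tension)
  F[1-3] = +191.9748 N (tension)
  F[2-3] = -194.8525 N (compression)
  F[2-4] = -78.7882 N (compression)
  F[3-4] = +178.1734 N (tension)
  Rx@0 = +489.5600 N
  Ry@0 = +370.5667 N
  Ry@4 = -159.8067 N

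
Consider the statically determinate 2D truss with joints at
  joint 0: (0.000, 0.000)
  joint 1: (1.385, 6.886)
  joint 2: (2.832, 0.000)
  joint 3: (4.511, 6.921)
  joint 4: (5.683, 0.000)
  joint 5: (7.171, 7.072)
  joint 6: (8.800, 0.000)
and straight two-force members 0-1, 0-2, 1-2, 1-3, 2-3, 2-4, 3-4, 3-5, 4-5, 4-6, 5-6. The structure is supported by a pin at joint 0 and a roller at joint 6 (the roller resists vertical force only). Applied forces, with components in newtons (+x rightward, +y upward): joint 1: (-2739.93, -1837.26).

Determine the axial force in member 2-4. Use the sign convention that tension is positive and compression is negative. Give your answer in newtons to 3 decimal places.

-1149.457

N=7 nodes, M=11 members, R=3 reactions → 2N=14, M+R=14
member 0 (0-1): L=7.0239, (cx,cy)=(0.1972,0.9804)
member 1 (0-2): L=2.8320, (cx,cy)=(1.0000,0.0000)
member 2 (1-2): L=7.0364, (cx,cy)=(0.2056,-0.9786)
member 3 (1-3): L=3.1262, (cx,cy)=(0.9999,0.0112)
member 4 (2-3): L=7.1217, (cx,cy)=(0.2358,0.9718)
member 5 (2-4): L=2.8510, (cx,cy)=(1.0000,0.0000)
member 6 (3-4): L=7.0195, (cx,cy)=(0.1670,-0.9860)
member 7 (3-5): L=2.6643, (cx,cy)=(0.9984,0.0567)
member 8 (4-5): L=7.2268, (cx,cy)=(0.2059,0.9786)
member 9 (4-6): L=3.1170, (cx,cy)=(1.0000,0.0000)
member 10 (5-6): L=7.2572, (cx,cy)=(0.2245,-0.9745)
solve A·x = −loads:
  F[0-1] = -3766.0359 N (compression)
  F[0-2] = -1997.3287 N (compression)
  F[1-2] = +1913.6943 N (tension)
  F[1-3] = +1603.8872 N (tension)
  F[2-3] = -1927.1135 N (compression)
  F[2-4] = -1149.4567 N (compression)
  F[3-4] = +1928.8801 N (tension)
  F[3-5] = +828.7377 N (tension)
  F[4-5] = -1943.4465 N (compression)
  F[4-6] = -427.2521 N (compression)
  F[5-6] = +1903.4073 N (tension)
  Rx@0 = +2739.9300 N
  Ry@0 = +3692.0956 N
  Ry@6 = -1854.8356 N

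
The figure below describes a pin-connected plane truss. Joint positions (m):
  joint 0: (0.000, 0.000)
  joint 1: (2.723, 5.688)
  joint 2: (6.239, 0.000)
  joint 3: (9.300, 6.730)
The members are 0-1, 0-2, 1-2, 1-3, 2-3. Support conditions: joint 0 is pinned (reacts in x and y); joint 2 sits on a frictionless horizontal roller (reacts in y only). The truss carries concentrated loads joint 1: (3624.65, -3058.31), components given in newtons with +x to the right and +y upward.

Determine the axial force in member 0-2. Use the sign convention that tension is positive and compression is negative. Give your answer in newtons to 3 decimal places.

N=4 nodes, M=5 members, R=3 reactions → 2N=8, M+R=8
member 0 (0-1): L=6.3062, (cx,cy)=(0.4318,0.9020)
member 1 (0-2): L=6.2390, (cx,cy)=(1.0000,0.0000)
member 2 (1-2): L=6.6870, (cx,cy)=(0.5258,-0.8506)
member 3 (1-3): L=6.6590, (cx,cy)=(0.9877,0.1565)
member 4 (2-3): L=7.3934, (cx,cy)=(0.4140,0.9103)
solve A·x = −loads:
  F[0-1] = +1752.8525 N (tension)
  F[0-2] = +2867.7722 N (tension)
  F[1-2] = -5454.1279 N (compression)
  F[1-3] = -0.0000 N (compression)
  F[2-3] = +0.0000 N (tension)
  Rx@0 = -3624.6500 N
  Ry@0 = -1581.0212 N
  Ry@2 = +4639.3312 N

2867.772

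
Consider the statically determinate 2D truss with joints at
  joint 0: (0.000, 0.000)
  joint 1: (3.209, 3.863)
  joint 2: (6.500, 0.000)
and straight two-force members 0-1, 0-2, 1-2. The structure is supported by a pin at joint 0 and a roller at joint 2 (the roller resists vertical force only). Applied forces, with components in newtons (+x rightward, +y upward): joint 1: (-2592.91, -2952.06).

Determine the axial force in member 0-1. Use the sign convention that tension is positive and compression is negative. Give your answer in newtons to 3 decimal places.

-3946.404

N=3 nodes, M=3 members, R=3 reactions → 2N=6, M+R=6
member 0 (0-1): L=5.0220, (cx,cy)=(0.6390,0.7692)
member 1 (0-2): L=6.5000, (cx,cy)=(1.0000,0.0000)
member 2 (1-2): L=5.0748, (cx,cy)=(0.6485,-0.7612)
solve A·x = −loads:
  F[0-1] = -3946.4041 N (compression)
  F[0-2] = -71.2017 N (compression)
  F[1-2] = +109.7944 N (tension)
  Rx@0 = +2592.9100 N
  Ry@0 = +3035.6370 N
  Ry@2 = -83.5770 N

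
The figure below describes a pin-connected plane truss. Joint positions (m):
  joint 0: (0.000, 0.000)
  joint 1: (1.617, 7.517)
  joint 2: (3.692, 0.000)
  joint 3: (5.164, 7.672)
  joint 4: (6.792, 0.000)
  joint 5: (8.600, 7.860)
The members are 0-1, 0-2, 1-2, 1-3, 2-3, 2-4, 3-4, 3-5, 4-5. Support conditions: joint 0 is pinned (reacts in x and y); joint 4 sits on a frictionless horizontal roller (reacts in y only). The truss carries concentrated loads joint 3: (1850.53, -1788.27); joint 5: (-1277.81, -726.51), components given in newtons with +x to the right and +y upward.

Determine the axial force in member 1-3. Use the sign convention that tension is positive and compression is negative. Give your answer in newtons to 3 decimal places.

N=6 nodes, M=9 members, R=3 reactions → 2N=12, M+R=12
member 0 (0-1): L=7.6890, (cx,cy)=(0.2103,0.9776)
member 1 (0-2): L=3.6920, (cx,cy)=(1.0000,0.0000)
member 2 (1-2): L=7.7981, (cx,cy)=(0.2661,-0.9639)
member 3 (1-3): L=3.5504, (cx,cy)=(0.9990,0.0437)
member 4 (2-3): L=7.8119, (cx,cy)=(0.1884,0.9821)
member 5 (2-4): L=3.1000, (cx,cy)=(1.0000,0.0000)
member 6 (3-4): L=7.8428, (cx,cy)=(0.2076,-0.9782)
member 7 (3-5): L=3.4411, (cx,cy)=(0.9985,0.0546)
member 8 (4-5): L=8.0653, (cx,cy)=(0.2242,0.9745)
solve A·x = −loads:
  F[0-1] = +384.9194 N (tension)
  F[0-2] = +491.7708 N (tension)
  F[1-2] = -382.1064 N (compression)
  F[1-3] = +182.7979 N (tension)
  F[2-3] = +375.0492 N (tension)
  F[2-4] = +319.4260 N (tension)
  F[3-4] = -2275.6955 N (compression)
  F[3-5] = -1126.5338 N (compression)
  F[4-5] = -682.3294 N (compression)
  Rx@0 = -572.7200 N
  Ry@0 = -376.3113 N
  Ry@4 = +2891.0913 N

182.798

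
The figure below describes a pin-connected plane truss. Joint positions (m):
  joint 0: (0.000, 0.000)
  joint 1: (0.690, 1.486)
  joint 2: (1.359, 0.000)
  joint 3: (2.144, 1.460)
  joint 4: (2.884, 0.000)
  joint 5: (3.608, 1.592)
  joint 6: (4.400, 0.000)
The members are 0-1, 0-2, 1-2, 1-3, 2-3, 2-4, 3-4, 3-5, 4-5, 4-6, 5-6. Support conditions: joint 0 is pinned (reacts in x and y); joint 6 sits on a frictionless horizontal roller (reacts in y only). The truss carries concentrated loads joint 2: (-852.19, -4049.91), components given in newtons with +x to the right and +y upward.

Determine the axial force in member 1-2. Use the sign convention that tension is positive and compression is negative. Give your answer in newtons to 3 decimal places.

3120.225

N=7 nodes, M=11 members, R=3 reactions → 2N=14, M+R=14
member 0 (0-1): L=1.6384, (cx,cy)=(0.4211,0.9070)
member 1 (0-2): L=1.3590, (cx,cy)=(1.0000,0.0000)
member 2 (1-2): L=1.6296, (cx,cy)=(0.4105,-0.9119)
member 3 (1-3): L=1.4542, (cx,cy)=(0.9998,-0.0179)
member 4 (2-3): L=1.6577, (cx,cy)=(0.4736,0.8808)
member 5 (2-4): L=1.5250, (cx,cy)=(1.0000,0.0000)
member 6 (3-4): L=1.6368, (cx,cy)=(0.4521,-0.8920)
member 7 (3-5): L=1.4699, (cx,cy)=(0.9960,0.0898)
member 8 (4-5): L=1.7489, (cx,cy)=(0.4140,0.9103)
member 9 (4-6): L=1.5160, (cx,cy)=(1.0000,0.0000)
member 10 (5-6): L=1.7781, (cx,cy)=(0.4454,-0.8953)
solve A·x = −loads:
  F[0-1] = -3086.0681 N (compression)
  F[0-2] = +447.4989 N (tension)
  F[1-2] = +3120.2253 N (tension)
  F[1-3] = -2581.0093 N (compression)
  F[2-3] = +1367.8214 N (tension)
  F[2-4] = +1932.8511 N (tension)
  F[3-4] = -1527.9226 N (compression)
  F[3-5] = -1247.1243 N (compression)
  F[4-5] = +1497.1757 N (tension)
  F[4-6] = +622.2921 N (tension)
  F[5-6] = -1397.1124 N (compression)
  Rx@0 = +852.1900 N
  Ry@0 = +2799.0401 N
  Ry@6 = +1250.8699 N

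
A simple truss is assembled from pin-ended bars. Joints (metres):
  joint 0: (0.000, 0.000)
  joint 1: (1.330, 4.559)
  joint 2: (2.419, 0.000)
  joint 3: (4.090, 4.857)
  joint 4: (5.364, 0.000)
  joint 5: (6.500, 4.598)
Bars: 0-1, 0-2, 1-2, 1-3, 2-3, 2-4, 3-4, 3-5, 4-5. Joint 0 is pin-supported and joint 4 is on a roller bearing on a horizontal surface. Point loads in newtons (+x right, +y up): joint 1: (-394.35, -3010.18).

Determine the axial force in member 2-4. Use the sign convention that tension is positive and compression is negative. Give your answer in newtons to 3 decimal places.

107.860

N=6 nodes, M=9 members, R=3 reactions → 2N=12, M+R=12
member 0 (0-1): L=4.7490, (cx,cy)=(0.2801,0.9600)
member 1 (0-2): L=2.4190, (cx,cy)=(1.0000,0.0000)
member 2 (1-2): L=4.6873, (cx,cy)=(0.2323,-0.9726)
member 3 (1-3): L=2.7760, (cx,cy)=(0.9942,0.1073)
member 4 (2-3): L=5.1364, (cx,cy)=(0.3253,0.9456)
member 5 (2-4): L=2.9450, (cx,cy)=(1.0000,0.0000)
member 6 (3-4): L=5.0213, (cx,cy)=(0.2537,-0.9673)
member 7 (3-5): L=2.4239, (cx,cy)=(0.9943,-0.1069)
member 8 (4-5): L=4.7363, (cx,cy)=(0.2399,0.9708)
solve A·x = −loads:
  F[0-1] = -2707.3133 N (compression)
  F[0-2] = +363.8510 N (tension)
  F[1-2] = -451.5180 N (compression)
  F[1-3] = -260.4539 N (compression)
  F[2-3] = +464.4266 N (tension)
  F[2-4] = +107.8595 N (tension)
  F[3-4] = -425.1145 N (compression)
  F[3-5] = -0.0000 N (compression)
  F[4-5] = +0.0000 N (tension)
  Rx@0 = +394.3500 N
  Ry@0 = +2598.9761 N
  Ry@4 = +411.2039 N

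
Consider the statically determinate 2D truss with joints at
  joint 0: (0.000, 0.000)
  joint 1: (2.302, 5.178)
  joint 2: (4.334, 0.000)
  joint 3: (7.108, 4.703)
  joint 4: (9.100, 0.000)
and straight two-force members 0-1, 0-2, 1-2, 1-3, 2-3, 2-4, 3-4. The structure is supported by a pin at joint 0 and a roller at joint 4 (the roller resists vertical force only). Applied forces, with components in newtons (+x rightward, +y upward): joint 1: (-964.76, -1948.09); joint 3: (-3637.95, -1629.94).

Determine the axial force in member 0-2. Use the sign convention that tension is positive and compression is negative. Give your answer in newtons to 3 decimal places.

-2717.194

N=5 nodes, M=7 members, R=3 reactions → 2N=10, M+R=10
member 0 (0-1): L=5.6666, (cx,cy)=(0.4062,0.9138)
member 1 (0-2): L=4.3340, (cx,cy)=(1.0000,0.0000)
member 2 (1-2): L=5.5624, (cx,cy)=(0.3653,-0.9309)
member 3 (1-3): L=4.8294, (cx,cy)=(0.9952,-0.0984)
member 4 (2-3): L=5.4602, (cx,cy)=(0.5080,0.8613)
member 5 (2-4): L=4.7660, (cx,cy)=(1.0000,0.0000)
member 6 (3-4): L=5.1075, (cx,cy)=(0.3900,-0.9208)
solve A·x = −loads:
  F[0-1] = -4641.4224 N (compression)
  F[0-2] = -2717.1939 N (compression)
  F[1-2] = +2664.4433 N (tension)
  F[1-3] = -1903.3258 N (compression)
  F[2-3] = -2879.6078 N (compression)
  F[2-4] = -280.8846 N (compression)
  F[3-4] = +720.1858 N (tension)
  Rx@0 = +4602.7100 N
  Ry@0 = +4241.1827 N
  Ry@4 = -663.1527 N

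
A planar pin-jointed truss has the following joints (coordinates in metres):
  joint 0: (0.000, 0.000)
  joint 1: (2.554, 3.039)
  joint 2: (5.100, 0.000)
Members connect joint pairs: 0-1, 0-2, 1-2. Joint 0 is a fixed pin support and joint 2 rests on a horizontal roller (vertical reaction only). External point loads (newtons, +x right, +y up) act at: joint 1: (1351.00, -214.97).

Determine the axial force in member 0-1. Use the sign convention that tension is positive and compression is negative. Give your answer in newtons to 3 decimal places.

911.397

N=3 nodes, M=3 members, R=3 reactions → 2N=6, M+R=6
member 0 (0-1): L=3.9697, (cx,cy)=(0.6434,0.7656)
member 1 (0-2): L=5.1000, (cx,cy)=(1.0000,0.0000)
member 2 (1-2): L=3.9645, (cx,cy)=(0.6422,-0.7665)
solve A·x = −loads:
  F[0-1] = +911.3967 N (tension)
  F[0-2] = +764.6300 N (tension)
  F[1-2] = -1190.6566 N (compression)
  Rx@0 = -1351.0000 N
  Ry@0 = -697.7207 N
  Ry@2 = +912.6907 N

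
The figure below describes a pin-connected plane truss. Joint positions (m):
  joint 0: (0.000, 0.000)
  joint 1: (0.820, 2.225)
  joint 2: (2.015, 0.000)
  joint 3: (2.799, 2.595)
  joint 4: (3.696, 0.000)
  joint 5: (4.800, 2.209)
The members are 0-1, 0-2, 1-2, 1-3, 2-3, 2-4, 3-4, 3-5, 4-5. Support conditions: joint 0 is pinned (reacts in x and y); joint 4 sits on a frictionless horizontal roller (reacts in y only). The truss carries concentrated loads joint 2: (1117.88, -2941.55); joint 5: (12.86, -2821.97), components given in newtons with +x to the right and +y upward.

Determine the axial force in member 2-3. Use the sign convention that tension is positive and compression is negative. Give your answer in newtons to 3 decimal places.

N=6 nodes, M=9 members, R=3 reactions → 2N=12, M+R=12
member 0 (0-1): L=2.3713, (cx,cy)=(0.3458,0.9383)
member 1 (0-2): L=2.0150, (cx,cy)=(1.0000,0.0000)
member 2 (1-2): L=2.5256, (cx,cy)=(0.4732,-0.8810)
member 3 (1-3): L=2.0133, (cx,cy)=(0.9830,0.1838)
member 4 (2-3): L=2.7108, (cx,cy)=(0.2892,0.9573)
member 5 (2-4): L=1.6810, (cx,cy)=(1.0000,0.0000)
member 6 (3-4): L=2.7457, (cx,cy)=(0.3267,-0.9451)
member 7 (3-5): L=2.0379, (cx,cy)=(0.9819,-0.1894)
member 8 (4-5): L=2.4695, (cx,cy)=(0.4471,0.8945)
solve A·x = −loads:
  F[0-1] = -519.2883 N (compression)
  F[0-2] = +1310.3115 N (tension)
  F[1-2] = +467.9793 N (tension)
  F[1-3] = -407.9465 N (compression)
  F[2-3] = +2642.1808 N (tension)
  F[2-4] = -350.2834 N (compression)
  F[3-4] = -2861.7251 N (compression)
  F[3-5] = +1321.9935 N (tension)
  F[4-5] = -2874.8414 N (compression)
  Rx@0 = -1130.7400 N
  Ry@0 = +487.2519 N
  Ry@4 = +5276.2681 N

2642.181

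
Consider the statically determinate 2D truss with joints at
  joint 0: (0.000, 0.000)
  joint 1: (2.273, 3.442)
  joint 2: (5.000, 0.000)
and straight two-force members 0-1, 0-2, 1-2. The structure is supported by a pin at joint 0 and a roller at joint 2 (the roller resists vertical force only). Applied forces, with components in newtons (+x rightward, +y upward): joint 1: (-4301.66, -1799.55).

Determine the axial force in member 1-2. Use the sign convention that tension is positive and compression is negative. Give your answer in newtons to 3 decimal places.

2734.303

N=3 nodes, M=3 members, R=3 reactions → 2N=6, M+R=6
member 0 (0-1): L=4.1248, (cx,cy)=(0.5511,0.8345)
member 1 (0-2): L=5.0000, (cx,cy)=(1.0000,0.0000)
member 2 (1-2): L=4.3913, (cx,cy)=(0.6210,-0.7838)
solve A·x = −loads:
  F[0-1] = -4724.8587 N (compression)
  F[0-2] = -1697.9872 N (compression)
  F[1-2] = +2734.3029 N (tension)
  Rx@0 = +4301.6600 N
  Ry@0 = +3942.7373 N
  Ry@2 = -2143.1873 N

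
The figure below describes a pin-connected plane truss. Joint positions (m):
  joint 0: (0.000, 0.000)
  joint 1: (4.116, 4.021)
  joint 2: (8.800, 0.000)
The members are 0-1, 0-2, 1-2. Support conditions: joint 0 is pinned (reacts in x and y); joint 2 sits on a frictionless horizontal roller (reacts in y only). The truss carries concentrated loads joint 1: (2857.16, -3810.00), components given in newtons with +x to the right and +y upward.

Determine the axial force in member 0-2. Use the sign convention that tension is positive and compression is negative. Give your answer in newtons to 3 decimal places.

N=3 nodes, M=3 members, R=3 reactions → 2N=6, M+R=6
member 0 (0-1): L=5.7541, (cx,cy)=(0.7153,0.6988)
member 1 (0-2): L=8.8000, (cx,cy)=(1.0000,0.0000)
member 2 (1-2): L=6.1732, (cx,cy)=(0.7588,-0.6514)
solve A·x = −loads:
  F[0-1] = -1033.8123 N (compression)
  F[0-2] = +3596.6599 N (tension)
  F[1-2] = -4740.1519 N (compression)
  Rx@0 = -2857.1600 N
  Ry@0 = +722.4318 N
  Ry@2 = +3087.5682 N

3596.660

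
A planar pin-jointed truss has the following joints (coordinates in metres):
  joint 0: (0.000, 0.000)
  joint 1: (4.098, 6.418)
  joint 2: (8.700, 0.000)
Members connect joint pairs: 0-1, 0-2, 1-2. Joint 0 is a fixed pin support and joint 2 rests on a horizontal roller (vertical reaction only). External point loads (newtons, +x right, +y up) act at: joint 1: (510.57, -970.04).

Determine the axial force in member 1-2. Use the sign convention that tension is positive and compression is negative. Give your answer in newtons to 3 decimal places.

-1025.717

N=3 nodes, M=3 members, R=3 reactions → 2N=6, M+R=6
member 0 (0-1): L=7.6147, (cx,cy)=(0.5382,0.8428)
member 1 (0-2): L=8.7000, (cx,cy)=(1.0000,0.0000)
member 2 (1-2): L=7.8974, (cx,cy)=(0.5827,-0.8127)
solve A·x = −loads:
  F[0-1] = -161.9167 N (compression)
  F[0-2] = +597.7081 N (tension)
  F[1-2] = -1025.7166 N (compression)
  Rx@0 = -510.5700 N
  Ry@0 = +136.4696 N
  Ry@2 = +833.5704 N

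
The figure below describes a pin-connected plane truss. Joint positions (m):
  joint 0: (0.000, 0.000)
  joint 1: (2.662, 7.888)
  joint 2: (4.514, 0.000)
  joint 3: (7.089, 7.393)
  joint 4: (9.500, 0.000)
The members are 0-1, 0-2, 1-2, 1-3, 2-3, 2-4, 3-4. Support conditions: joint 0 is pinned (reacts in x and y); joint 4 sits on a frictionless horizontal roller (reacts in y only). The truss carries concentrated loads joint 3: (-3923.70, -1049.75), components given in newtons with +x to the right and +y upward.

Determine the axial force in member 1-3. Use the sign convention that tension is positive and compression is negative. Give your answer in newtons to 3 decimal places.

-1963.219

N=5 nodes, M=7 members, R=3 reactions → 2N=10, M+R=10
member 0 (0-1): L=8.3251, (cx,cy)=(0.3198,0.9475)
member 1 (0-2): L=4.5140, (cx,cy)=(1.0000,0.0000)
member 2 (1-2): L=8.1025, (cx,cy)=(0.2286,-0.9735)
member 3 (1-3): L=4.4546, (cx,cy)=(0.9938,-0.1111)
member 4 (2-3): L=7.8286, (cx,cy)=(0.3289,0.9444)
member 5 (2-4): L=4.9860, (cx,cy)=(1.0000,0.0000)
member 6 (3-4): L=7.7762, (cx,cy)=(0.3100,-0.9507)
solve A·x = −loads:
  F[0-1] = -3503.8329 N (compression)
  F[0-2] = -2803.3246 N (compression)
  F[1-2] = +3634.2447 N (tension)
  F[1-3] = -1963.2188 N (compression)
  F[2-3] = -3746.5019 N (compression)
  F[2-4] = -740.3333 N (compression)
  F[3-4] = +2387.7990 N (tension)
  Rx@0 = +3923.7000 N
  Ry@0 = +3319.8801 N
  Ry@4 = -2270.1301 N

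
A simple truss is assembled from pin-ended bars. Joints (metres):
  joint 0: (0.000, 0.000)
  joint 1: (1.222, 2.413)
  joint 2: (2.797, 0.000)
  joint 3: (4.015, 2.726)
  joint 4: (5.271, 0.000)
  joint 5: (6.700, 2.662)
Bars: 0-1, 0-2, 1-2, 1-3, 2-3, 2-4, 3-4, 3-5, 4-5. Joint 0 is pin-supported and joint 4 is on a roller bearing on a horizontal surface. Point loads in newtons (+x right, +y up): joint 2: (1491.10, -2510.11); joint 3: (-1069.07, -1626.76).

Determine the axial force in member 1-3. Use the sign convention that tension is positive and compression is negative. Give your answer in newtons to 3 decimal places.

N=6 nodes, M=9 members, R=3 reactions → 2N=12, M+R=12
member 0 (0-1): L=2.7048, (cx,cy)=(0.4518,0.8921)
member 1 (0-2): L=2.7970, (cx,cy)=(1.0000,0.0000)
member 2 (1-2): L=2.8815, (cx,cy)=(0.5466,-0.8374)
member 3 (1-3): L=2.8105, (cx,cy)=(0.9938,0.1114)
member 4 (2-3): L=2.9857, (cx,cy)=(0.4079,0.9130)
member 5 (2-4): L=2.4740, (cx,cy)=(1.0000,0.0000)
member 6 (3-4): L=3.0014, (cx,cy)=(0.4185,-0.9082)
member 7 (3-5): L=2.6858, (cx,cy)=(0.9997,-0.0238)
member 8 (4-5): L=3.0213, (cx,cy)=(0.4730,0.8811)
solve A·x = −loads:
  F[0-1] = -2374.8621 N (compression)
  F[0-2] = +1494.9742 N (tension)
  F[1-2] = +2223.7953 N (tension)
  F[1-3] = -2302.7632 N (compression)
  F[2-3] = +709.6276 N (tension)
  F[2-4] = +929.8825 N (tension)
  F[3-4] = -2222.1193 N (compression)
  F[3-5] = -0.0000 N (tension)
  F[4-5] = +0.0000 N (tension)
  Rx@0 = -422.0300 N
  Ry@0 = +2118.6696 N
  Ry@4 = +2018.2004 N

-2302.763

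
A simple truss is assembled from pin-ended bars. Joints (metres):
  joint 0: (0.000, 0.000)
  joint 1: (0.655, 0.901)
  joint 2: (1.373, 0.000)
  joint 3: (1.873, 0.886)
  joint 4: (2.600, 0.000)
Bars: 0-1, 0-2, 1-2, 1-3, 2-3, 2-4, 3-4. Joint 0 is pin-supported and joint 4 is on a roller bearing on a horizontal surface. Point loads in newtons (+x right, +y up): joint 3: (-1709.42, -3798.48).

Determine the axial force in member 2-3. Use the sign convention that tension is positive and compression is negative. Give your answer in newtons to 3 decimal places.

-1924.235

N=5 nodes, M=7 members, R=3 reactions → 2N=10, M+R=10
member 0 (0-1): L=1.1139, (cx,cy)=(0.5880,0.8089)
member 1 (0-2): L=1.3730, (cx,cy)=(1.0000,0.0000)
member 2 (1-2): L=1.1521, (cx,cy)=(0.6232,-0.7821)
member 3 (1-3): L=1.2181, (cx,cy)=(0.9999,-0.0123)
member 4 (2-3): L=1.0173, (cx,cy)=(0.4915,0.8709)
member 5 (2-4): L=1.2270, (cx,cy)=(1.0000,0.0000)
member 6 (3-4): L=1.1461, (cx,cy)=(0.6343,-0.7731)
solve A·x = −loads:
  F[0-1] = -2033.2893 N (compression)
  F[0-2] = -513.8224 N (compression)
  F[1-2] = +2142.8236 N (tension)
  F[1-3] = -2531.2229 N (compression)
  F[2-3] = -1924.2354 N (compression)
  F[2-4] = +1767.3229 N (tension)
  F[3-4] = -2786.1254 N (compression)
  Rx@0 = +1709.4200 N
  Ry@0 = +1644.6312 N
  Ry@4 = +2153.8488 N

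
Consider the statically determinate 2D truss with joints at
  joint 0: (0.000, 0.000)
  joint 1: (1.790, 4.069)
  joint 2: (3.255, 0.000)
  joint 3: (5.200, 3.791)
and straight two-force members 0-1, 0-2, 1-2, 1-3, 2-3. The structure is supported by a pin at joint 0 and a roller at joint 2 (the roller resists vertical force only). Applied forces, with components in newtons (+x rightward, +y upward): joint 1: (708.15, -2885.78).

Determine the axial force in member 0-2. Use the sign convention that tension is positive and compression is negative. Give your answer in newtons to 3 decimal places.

890.089

N=4 nodes, M=5 members, R=3 reactions → 2N=8, M+R=8
member 0 (0-1): L=4.4453, (cx,cy)=(0.4027,0.9153)
member 1 (0-2): L=3.2550, (cx,cy)=(1.0000,0.0000)
member 2 (1-2): L=4.3247, (cx,cy)=(0.3388,-0.9409)
member 3 (1-3): L=3.4213, (cx,cy)=(0.9967,-0.0813)
member 4 (2-3): L=4.2608, (cx,cy)=(0.4565,0.8897)
solve A·x = −loads:
  F[0-1] = -451.8305 N (compression)
  F[0-2] = +890.0889 N (tension)
  F[1-2] = -2627.5516 N (compression)
  F[1-3] = +0.0000 N (tension)
  F[2-3] = -0.0000 N (compression)
  Rx@0 = -708.1500 N
  Ry@0 = +413.5808 N
  Ry@2 = +2472.1992 N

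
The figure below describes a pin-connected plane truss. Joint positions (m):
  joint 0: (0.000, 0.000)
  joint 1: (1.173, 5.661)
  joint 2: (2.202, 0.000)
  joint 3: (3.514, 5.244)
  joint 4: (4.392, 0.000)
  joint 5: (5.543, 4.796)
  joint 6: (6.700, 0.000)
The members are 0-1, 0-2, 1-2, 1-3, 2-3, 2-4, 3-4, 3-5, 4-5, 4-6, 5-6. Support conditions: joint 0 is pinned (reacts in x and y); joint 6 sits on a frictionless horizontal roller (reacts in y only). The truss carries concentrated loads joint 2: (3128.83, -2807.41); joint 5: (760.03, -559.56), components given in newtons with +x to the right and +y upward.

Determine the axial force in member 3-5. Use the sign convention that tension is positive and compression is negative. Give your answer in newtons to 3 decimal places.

N=7 nodes, M=11 members, R=3 reactions → 2N=14, M+R=14
member 0 (0-1): L=5.7812, (cx,cy)=(0.2029,0.9792)
member 1 (0-2): L=2.2020, (cx,cy)=(1.0000,0.0000)
member 2 (1-2): L=5.7538, (cx,cy)=(0.1788,-0.9839)
member 3 (1-3): L=2.3778, (cx,cy)=(0.9845,-0.1754)
member 4 (2-3): L=5.4056, (cx,cy)=(0.2427,0.9701)
member 5 (2-4): L=2.1900, (cx,cy)=(1.0000,0.0000)
member 6 (3-4): L=5.3170, (cx,cy)=(0.1651,-0.9863)
member 7 (3-5): L=2.0779, (cx,cy)=(0.9765,-0.2156)
member 8 (4-5): L=4.9322, (cx,cy)=(0.2334,0.9724)
member 9 (4-6): L=2.3080, (cx,cy)=(1.0000,0.0000)
member 10 (5-6): L=4.9336, (cx,cy)=(0.2345,-0.9721)
solve A·x = −loads:
  F[0-1] = -1467.8502 N (compression)
  F[0-2] = +4186.6829 N (tension)
  F[1-2] = +1565.4788 N (tension)
  F[1-3] = -586.8875 N (compression)
  F[2-3] = +1306.2270 N (tension)
  F[2-4] = +1020.7884 N (tension)
  F[3-4] = -1381.8707 N (compression)
  F[3-5] = -33.3533 N (compression)
  F[4-5] = +1401.5992 N (tension)
  F[4-6] = +465.5142 N (tension)
  F[5-6] = -1985.0079 N (compression)
  Rx@0 = -3888.8600 N
  Ry@0 = +1437.3190 N
  Ry@6 = +1929.6510 N

-33.353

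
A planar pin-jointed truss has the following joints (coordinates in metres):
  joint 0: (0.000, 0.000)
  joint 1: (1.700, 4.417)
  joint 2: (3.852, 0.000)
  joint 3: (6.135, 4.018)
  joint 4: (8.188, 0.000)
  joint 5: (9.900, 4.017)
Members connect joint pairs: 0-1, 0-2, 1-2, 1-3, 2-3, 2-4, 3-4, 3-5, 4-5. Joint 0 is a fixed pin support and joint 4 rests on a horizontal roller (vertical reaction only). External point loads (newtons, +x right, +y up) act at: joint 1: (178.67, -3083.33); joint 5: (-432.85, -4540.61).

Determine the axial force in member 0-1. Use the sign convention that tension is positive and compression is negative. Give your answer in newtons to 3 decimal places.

N=6 nodes, M=9 members, R=3 reactions → 2N=12, M+R=12
member 0 (0-1): L=4.7329, (cx,cy)=(0.3592,0.9333)
member 1 (0-2): L=3.8520, (cx,cy)=(1.0000,0.0000)
member 2 (1-2): L=4.9133, (cx,cy)=(0.4380,-0.8990)
member 3 (1-3): L=4.4529, (cx,cy)=(0.9960,-0.0896)
member 4 (2-3): L=4.6213, (cx,cy)=(0.4940,0.8695)
member 5 (2-4): L=4.3360, (cx,cy)=(1.0000,0.0000)
member 6 (3-4): L=4.5121, (cx,cy)=(0.4550,-0.8905)
member 7 (3-5): L=3.7650, (cx,cy)=(1.0000,-0.0003)
member 8 (4-5): L=4.3666, (cx,cy)=(0.3921,0.9199)
solve A·x = −loads:
  F[0-1] = -1724.8684 N (compression)
  F[0-2] = +365.3780 N (tension)
  F[1-2] = -1630.7578 N (compression)
  F[1-3] = -84.3107 N (compression)
  F[2-3] = +1686.1396 N (tension)
  F[2-4] = -1181.8598 N (compression)
  F[3-4] = -1655.2318 N (compression)
  F[3-5] = +1502.1367 N (tension)
  F[4-5] = -4935.3510 N (compression)
  Rx@0 = +254.1800 N
  Ry@0 = +1609.7574 N
  Ry@4 = +6014.1826 N

-1724.868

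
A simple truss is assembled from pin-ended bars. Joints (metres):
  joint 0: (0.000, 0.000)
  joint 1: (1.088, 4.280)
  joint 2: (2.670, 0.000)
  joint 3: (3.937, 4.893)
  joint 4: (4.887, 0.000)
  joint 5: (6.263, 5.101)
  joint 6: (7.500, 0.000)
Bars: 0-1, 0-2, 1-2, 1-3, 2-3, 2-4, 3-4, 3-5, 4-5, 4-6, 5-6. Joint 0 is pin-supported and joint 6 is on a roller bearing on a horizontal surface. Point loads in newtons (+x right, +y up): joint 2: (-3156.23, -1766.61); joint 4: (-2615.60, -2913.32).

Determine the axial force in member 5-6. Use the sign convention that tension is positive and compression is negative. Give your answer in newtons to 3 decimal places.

-2600.480

N=7 nodes, M=11 members, R=3 reactions → 2N=14, M+R=14
member 0 (0-1): L=4.4161, (cx,cy)=(0.2464,0.9692)
member 1 (0-2): L=2.6700, (cx,cy)=(1.0000,0.0000)
member 2 (1-2): L=4.5630, (cx,cy)=(0.3467,-0.9380)
member 3 (1-3): L=2.9142, (cx,cy)=(0.9776,0.2103)
member 4 (2-3): L=5.0544, (cx,cy)=(0.2507,0.9681)
member 5 (2-4): L=2.2170, (cx,cy)=(1.0000,0.0000)
member 6 (3-4): L=4.9844, (cx,cy)=(0.1906,-0.9817)
member 7 (3-5): L=2.3353, (cx,cy)=(0.9960,0.0891)
member 8 (4-5): L=5.2833, (cx,cy)=(0.2604,0.9655)
member 9 (4-6): L=2.6130, (cx,cy)=(1.0000,0.0000)
member 10 (5-6): L=5.2488, (cx,cy)=(0.2357,-0.9718)
solve A·x = −loads:
  F[0-1] = -2221.1630 N (compression)
  F[0-2] = -5224.6022 N (compression)
  F[1-2] = +2009.6863 N (tension)
  F[1-3] = -1272.4564 N (compression)
  F[2-3] = -122.3332 N (compression)
  F[2-4] = -1340.9474 N (compression)
  F[3-4] = +272.4539 N (tension)
  F[3-5] = -1331.8747 N (compression)
  F[4-5] = +2740.4342 N (tension)
  F[4-6] = +612.8576 N (tension)
  F[5-6] = -2600.4804 N (compression)
  Rx@0 = +5771.8300 N
  Ry@0 = +2152.6975 N
  Ry@6 = +2527.2325 N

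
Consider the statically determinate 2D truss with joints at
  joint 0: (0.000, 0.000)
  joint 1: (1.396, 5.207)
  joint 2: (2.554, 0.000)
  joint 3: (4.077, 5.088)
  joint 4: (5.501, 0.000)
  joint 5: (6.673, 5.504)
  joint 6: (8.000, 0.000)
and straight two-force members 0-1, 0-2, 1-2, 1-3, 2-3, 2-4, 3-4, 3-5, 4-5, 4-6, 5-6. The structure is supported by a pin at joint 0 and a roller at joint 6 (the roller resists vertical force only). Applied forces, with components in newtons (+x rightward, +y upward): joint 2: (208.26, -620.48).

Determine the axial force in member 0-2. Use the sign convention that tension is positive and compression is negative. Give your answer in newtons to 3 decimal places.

N=7 nodes, M=11 members, R=3 reactions → 2N=14, M+R=14
member 0 (0-1): L=5.3909, (cx,cy)=(0.2590,0.9659)
member 1 (0-2): L=2.5540, (cx,cy)=(1.0000,0.0000)
member 2 (1-2): L=5.3342, (cx,cy)=(0.2171,-0.9762)
member 3 (1-3): L=2.6836, (cx,cy)=(0.9990,-0.0443)
member 4 (2-3): L=5.3111, (cx,cy)=(0.2868,0.9580)
member 5 (2-4): L=2.9470, (cx,cy)=(1.0000,0.0000)
member 6 (3-4): L=5.2835, (cx,cy)=(0.2695,-0.9630)
member 7 (3-5): L=2.6291, (cx,cy)=(0.9874,0.1582)
member 8 (4-5): L=5.6274, (cx,cy)=(0.2083,0.9781)
member 9 (4-6): L=2.4990, (cx,cy)=(1.0000,0.0000)
member 10 (5-6): L=5.6617, (cx,cy)=(0.2344,-0.9721)
solve A·x = −loads:
  F[0-1] = -437.3087 N (compression)
  F[0-2] = +321.5035 N (tension)
  F[1-2] = +442.2257 N (tension)
  F[1-3] = -209.4520 N (compression)
  F[2-3] = +197.0774 N (tension)
  F[2-4] = +152.7320 N (tension)
  F[3-4] = -221.1950 N (compression)
  F[3-5] = -94.3040 N (compression)
  F[4-5] = +217.7853 N (tension)
  F[4-6] = +47.7586 N (tension)
  F[5-6] = -203.7642 N (compression)
  Rx@0 = -208.2600 N
  Ry@0 = +422.3918 N
  Ry@6 = +198.0882 N

321.503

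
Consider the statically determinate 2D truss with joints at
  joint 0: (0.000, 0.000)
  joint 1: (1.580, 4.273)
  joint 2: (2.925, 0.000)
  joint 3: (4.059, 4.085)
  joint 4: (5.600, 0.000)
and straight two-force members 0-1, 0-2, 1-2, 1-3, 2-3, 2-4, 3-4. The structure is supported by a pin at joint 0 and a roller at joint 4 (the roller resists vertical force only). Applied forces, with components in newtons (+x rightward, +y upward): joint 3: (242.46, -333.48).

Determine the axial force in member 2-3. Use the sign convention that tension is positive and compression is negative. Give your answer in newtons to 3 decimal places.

93.014

N=5 nodes, M=7 members, R=3 reactions → 2N=10, M+R=10
member 0 (0-1): L=4.5558, (cx,cy)=(0.3468,0.9379)
member 1 (0-2): L=2.9250, (cx,cy)=(1.0000,0.0000)
member 2 (1-2): L=4.4797, (cx,cy)=(0.3002,-0.9539)
member 3 (1-3): L=2.4861, (cx,cy)=(0.9971,-0.0756)
member 4 (2-3): L=4.2395, (cx,cy)=(0.2675,0.9636)
member 5 (2-4): L=2.6750, (cx,cy)=(1.0000,0.0000)
member 6 (3-4): L=4.3660, (cx,cy)=(0.3530,-0.9356)
solve A·x = −loads:
  F[0-1] = +90.7307 N (tension)
  F[0-2] = +210.9934 N (tension)
  F[1-2] = -93.9603 N (compression)
  F[1-3] = +59.8491 N (tension)
  F[2-3] = +93.0144 N (tension)
  F[2-4] = +157.9023 N (tension)
  F[3-4] = -447.3721 N (compression)
  Rx@0 = -242.4600 N
  Ry@0 = -85.0994 N
  Ry@4 = +418.5794 N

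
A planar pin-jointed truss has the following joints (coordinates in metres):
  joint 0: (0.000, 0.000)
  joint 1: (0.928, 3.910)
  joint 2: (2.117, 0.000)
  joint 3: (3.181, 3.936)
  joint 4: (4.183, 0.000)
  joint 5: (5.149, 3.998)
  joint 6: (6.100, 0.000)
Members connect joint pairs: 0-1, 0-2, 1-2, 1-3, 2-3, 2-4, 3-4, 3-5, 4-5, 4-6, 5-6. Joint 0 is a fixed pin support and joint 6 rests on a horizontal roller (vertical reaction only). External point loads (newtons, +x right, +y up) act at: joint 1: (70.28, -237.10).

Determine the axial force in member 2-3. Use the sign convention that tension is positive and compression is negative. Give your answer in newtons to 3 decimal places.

85.015

N=7 nodes, M=11 members, R=3 reactions → 2N=14, M+R=14
member 0 (0-1): L=4.0186, (cx,cy)=(0.2309,0.9730)
member 1 (0-2): L=2.1170, (cx,cy)=(1.0000,0.0000)
member 2 (1-2): L=4.0868, (cx,cy)=(0.2909,-0.9567)
member 3 (1-3): L=2.2532, (cx,cy)=(0.9999,0.0115)
member 4 (2-3): L=4.0773, (cx,cy)=(0.2610,0.9654)
member 5 (2-4): L=2.0660, (cx,cy)=(1.0000,0.0000)
member 6 (3-4): L=4.0615, (cx,cy)=(0.2467,-0.9691)
member 7 (3-5): L=1.9690, (cx,cy)=(0.9995,0.0315)
member 8 (4-5): L=4.1130, (cx,cy)=(0.2349,0.9720)
member 9 (4-6): L=1.9170, (cx,cy)=(1.0000,0.0000)
member 10 (5-6): L=4.1096, (cx,cy)=(0.2314,-0.9729)
solve A·x = −loads:
  F[0-1] = -160.3144 N (compression)
  F[0-2] = +107.3006 N (tension)
  F[1-2] = -85.7795 N (compression)
  F[1-3] = -82.3496 N (compression)
  F[2-3] = +85.0146 N (tension)
  F[2-4] = +60.1589 N (tension)
  F[3-4] = -84.9801 N (compression)
  F[3-5] = -39.2133 N (compression)
  F[4-5] = +84.7232 N (tension)
  F[4-6] = +19.2956 N (tension)
  F[5-6] = -83.3820 N (compression)
  Rx@0 = -70.2800 N
  Ry@0 = +155.9814 N
  Ry@6 = +81.1186 N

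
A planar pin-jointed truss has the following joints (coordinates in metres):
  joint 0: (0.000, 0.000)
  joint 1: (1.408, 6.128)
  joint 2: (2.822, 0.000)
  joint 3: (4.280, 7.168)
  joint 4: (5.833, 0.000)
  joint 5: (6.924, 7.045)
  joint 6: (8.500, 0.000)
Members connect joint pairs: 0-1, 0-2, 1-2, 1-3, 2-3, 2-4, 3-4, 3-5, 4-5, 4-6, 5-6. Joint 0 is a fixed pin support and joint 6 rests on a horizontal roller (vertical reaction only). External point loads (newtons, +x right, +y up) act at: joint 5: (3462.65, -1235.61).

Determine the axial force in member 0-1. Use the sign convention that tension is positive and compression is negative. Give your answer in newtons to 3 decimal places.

2709.640

N=7 nodes, M=11 members, R=3 reactions → 2N=14, M+R=14
member 0 (0-1): L=6.2877, (cx,cy)=(0.2239,0.9746)
member 1 (0-2): L=2.8220, (cx,cy)=(1.0000,0.0000)
member 2 (1-2): L=6.2890, (cx,cy)=(0.2248,-0.9744)
member 3 (1-3): L=3.0545, (cx,cy)=(0.9403,0.3405)
member 4 (2-3): L=7.3148, (cx,cy)=(0.1993,0.9799)
member 5 (2-4): L=3.0110, (cx,cy)=(1.0000,0.0000)
member 6 (3-4): L=7.3343, (cx,cy)=(0.2117,-0.9773)
member 7 (3-5): L=2.6469, (cx,cy)=(0.9989,-0.0465)
member 8 (4-5): L=7.1290, (cx,cy)=(0.1530,0.9882)
member 9 (4-6): L=2.6670, (cx,cy)=(1.0000,0.0000)
member 10 (5-6): L=7.2191, (cx,cy)=(0.2183,-0.9759)
solve A·x = −loads:
  F[0-1] = +2709.6400 N (tension)
  F[0-2] = +2855.8799 N (tension)
  F[1-2] = -2293.1201 N (compression)
  F[1-3] = +1193.6667 N (tension)
  F[2-3] = +2280.1622 N (tension)
  F[2-4] = +1885.8156 N (tension)
  F[3-4] = -2805.4321 N (compression)
  F[3-5] = +2173.2174 N (tension)
  F[4-5] = +2774.5015 N (tension)
  F[4-6] = +867.1779 N (tension)
  F[5-6] = -3972.2510 N (compression)
  Rx@0 = -3462.6500 N
  Ry@0 = -2640.8292 N
  Ry@6 = +3876.4392 N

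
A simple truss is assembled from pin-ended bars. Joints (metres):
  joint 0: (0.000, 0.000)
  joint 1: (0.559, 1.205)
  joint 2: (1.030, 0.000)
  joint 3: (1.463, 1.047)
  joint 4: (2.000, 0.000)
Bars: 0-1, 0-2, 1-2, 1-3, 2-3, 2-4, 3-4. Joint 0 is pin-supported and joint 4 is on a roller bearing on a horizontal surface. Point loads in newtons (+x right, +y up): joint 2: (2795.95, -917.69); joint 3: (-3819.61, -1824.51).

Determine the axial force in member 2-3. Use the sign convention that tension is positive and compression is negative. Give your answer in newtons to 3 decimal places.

N=5 nodes, M=7 members, R=3 reactions → 2N=10, M+R=10
member 0 (0-1): L=1.3283, (cx,cy)=(0.4208,0.9071)
member 1 (0-2): L=1.0300, (cx,cy)=(1.0000,0.0000)
member 2 (1-2): L=1.2938, (cx,cy)=(0.3640,-0.9314)
member 3 (1-3): L=0.9177, (cx,cy)=(0.9851,-0.1722)
member 4 (2-3): L=1.1330, (cx,cy)=(0.3822,0.9241)
member 5 (2-4): L=0.9700, (cx,cy)=(1.0000,0.0000)
member 6 (3-4): L=1.1767, (cx,cy)=(0.4564,-0.8898)
solve A·x = −loads:
  F[0-1] = -3234.9126 N (compression)
  F[0-2] = +337.6680 N (tension)
  F[1-2] = +3655.9521 N (tension)
  F[1-3] = -2733.0879 N (compression)
  F[2-3] = -2691.7113 N (compression)
  F[2-4] = -98.6431 N (compression)
  F[3-4] = +216.1479 N (tension)
  Rx@0 = +1023.6600 N
  Ry@0 = +2934.5264 N
  Ry@4 = -192.3264 N

-2691.711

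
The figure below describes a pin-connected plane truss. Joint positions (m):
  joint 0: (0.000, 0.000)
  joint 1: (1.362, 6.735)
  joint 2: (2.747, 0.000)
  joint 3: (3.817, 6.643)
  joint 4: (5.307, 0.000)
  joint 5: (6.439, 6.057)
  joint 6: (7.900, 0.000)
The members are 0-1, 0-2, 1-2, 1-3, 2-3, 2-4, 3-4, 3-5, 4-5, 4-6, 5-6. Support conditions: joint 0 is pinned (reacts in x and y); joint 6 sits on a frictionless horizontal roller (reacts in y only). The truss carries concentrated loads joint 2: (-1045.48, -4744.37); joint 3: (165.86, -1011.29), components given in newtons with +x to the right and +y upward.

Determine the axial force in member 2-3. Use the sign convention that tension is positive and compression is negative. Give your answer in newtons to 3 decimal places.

N=7 nodes, M=11 members, R=3 reactions → 2N=14, M+R=14
member 0 (0-1): L=6.8713, (cx,cy)=(0.1982,0.9802)
member 1 (0-2): L=2.7470, (cx,cy)=(1.0000,0.0000)
member 2 (1-2): L=6.8759, (cx,cy)=(0.2014,-0.9795)
member 3 (1-3): L=2.4567, (cx,cy)=(0.9993,-0.0374)
member 4 (2-3): L=6.7286, (cx,cy)=(0.1590,0.9873)
member 5 (2-4): L=2.5600, (cx,cy)=(1.0000,0.0000)
member 6 (3-4): L=6.8081, (cx,cy)=(0.2189,-0.9758)
member 7 (3-5): L=2.6867, (cx,cy)=(0.9759,-0.2181)
member 8 (4-5): L=6.1619, (cx,cy)=(0.1837,0.9830)
member 9 (4-6): L=2.5930, (cx,cy)=(1.0000,0.0000)
member 10 (5-6): L=6.2307, (cx,cy)=(0.2345,-0.9721)
solve A·x = −loads:
  F[0-1] = -3548.2538 N (compression)
  F[0-2] = -176.3039 N (compression)
  F[1-2] = +3605.3189 N (tension)
  F[1-3] = -1430.5289 N (compression)
  F[2-3] = +1228.5813 N (tension)
  F[2-4] = +1400.0138 N (tension)
  F[3-4] = -2120.0075 N (compression)
  F[3-5] = -959.1243 N (compression)
  F[4-5] = +2104.4278 N (tension)
  F[4-6] = +549.4268 N (tension)
  F[5-6] = -2343.1348 N (compression)
  Rx@0 = +879.6200 N
  Ry@0 = +3477.8516 N
  Ry@6 = +2277.8084 N

1228.581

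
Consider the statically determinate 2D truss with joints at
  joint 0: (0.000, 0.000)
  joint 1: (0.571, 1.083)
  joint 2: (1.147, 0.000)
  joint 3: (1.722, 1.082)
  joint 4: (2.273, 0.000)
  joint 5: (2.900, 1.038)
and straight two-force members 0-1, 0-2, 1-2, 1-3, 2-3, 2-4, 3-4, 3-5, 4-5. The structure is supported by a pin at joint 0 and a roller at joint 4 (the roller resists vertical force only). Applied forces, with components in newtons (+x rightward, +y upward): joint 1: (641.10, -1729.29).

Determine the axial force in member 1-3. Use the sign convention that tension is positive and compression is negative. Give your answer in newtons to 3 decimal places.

-769.607

N=6 nodes, M=9 members, R=3 reactions → 2N=12, M+R=12
member 0 (0-1): L=1.2243, (cx,cy)=(0.4664,0.8846)
member 1 (0-2): L=1.1470, (cx,cy)=(1.0000,0.0000)
member 2 (1-2): L=1.2266, (cx,cy)=(0.4696,-0.8829)
member 3 (1-3): L=1.1510, (cx,cy)=(1.0000,-0.0009)
member 4 (2-3): L=1.2253, (cx,cy)=(0.4693,0.8831)
member 5 (2-4): L=1.1260, (cx,cy)=(1.0000,0.0000)
member 6 (3-4): L=1.2142, (cx,cy)=(0.4538,-0.8911)
member 7 (3-5): L=1.1788, (cx,cy)=(0.9993,-0.0373)
member 8 (4-5): L=1.2127, (cx,cy)=(0.5170,0.8560)
solve A·x = −loads:
  F[0-1] = -1118.5122 N (compression)
  F[0-2] = +1162.7583 N (tension)
  F[1-2] = -837.2538 N (compression)
  F[1-3] = -769.6073 N (compression)
  F[2-3] = +837.1037 N (tension)
  F[2-4] = +376.7755 N (tension)
  F[3-4] = -830.2860 N (compression)
  F[3-5] = -0.0000 N (tension)
  F[4-5] = +0.0000 N (tension)
  Rx@0 = -641.1000 N
  Ry@0 = +989.4150 N
  Ry@4 = +739.8750 N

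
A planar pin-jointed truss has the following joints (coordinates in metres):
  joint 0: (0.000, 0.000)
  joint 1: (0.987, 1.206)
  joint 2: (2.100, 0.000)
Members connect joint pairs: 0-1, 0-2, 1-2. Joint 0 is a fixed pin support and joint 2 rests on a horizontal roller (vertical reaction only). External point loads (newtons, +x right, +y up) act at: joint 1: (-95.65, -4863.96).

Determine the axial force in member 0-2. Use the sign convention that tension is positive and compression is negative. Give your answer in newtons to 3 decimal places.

2059.078

N=3 nodes, M=3 members, R=3 reactions → 2N=6, M+R=6
member 0 (0-1): L=1.5584, (cx,cy)=(0.6333,0.7739)
member 1 (0-2): L=2.1000, (cx,cy)=(1.0000,0.0000)
member 2 (1-2): L=1.6411, (cx,cy)=(0.6782,-0.7349)
solve A·x = −loads:
  F[0-1] = -3402.1529 N (compression)
  F[0-2] = +2059.0784 N (tension)
  F[1-2] = -3036.0745 N (compression)
  Rx@0 = +95.6500 N
  Ry@0 = +2632.8292 N
  Ry@2 = +2231.1308 N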